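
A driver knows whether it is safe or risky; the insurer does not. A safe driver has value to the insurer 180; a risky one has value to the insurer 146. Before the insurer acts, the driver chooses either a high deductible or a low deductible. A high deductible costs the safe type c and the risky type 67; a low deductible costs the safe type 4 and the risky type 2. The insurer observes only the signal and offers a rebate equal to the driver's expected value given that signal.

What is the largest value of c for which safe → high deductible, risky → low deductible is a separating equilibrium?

38

Under separation: high deductible → safe (pays 180); low deductible → risky (pays 146).
Risky: 146 − 2 = 144 ≥ 180 − 67 = 113. Holds regardless of c. ✓
Safe: 180 − c ≥ 146 − 4, so c ≤ 180 − 142 = 38.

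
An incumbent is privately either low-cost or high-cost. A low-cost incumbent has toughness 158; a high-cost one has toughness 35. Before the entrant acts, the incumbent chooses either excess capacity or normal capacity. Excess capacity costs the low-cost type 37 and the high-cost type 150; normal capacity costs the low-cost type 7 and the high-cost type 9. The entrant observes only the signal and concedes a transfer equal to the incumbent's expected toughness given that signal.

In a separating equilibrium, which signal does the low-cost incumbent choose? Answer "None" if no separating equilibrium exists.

Try low-cost → excess capacity, high-cost → normal capacity:
  If types separate, excess capacity earns payment 158 and normal capacity earns 35.
  Low-cost: excess capacity gives 158 − 37 = 121; normal capacity gives 35 − 7 = 28. No deviation. ✓
  High-cost: normal capacity gives 35 − 9 = 26; excess capacity gives 158 − 150 = 8. No deviation. ✓
Both hold — the low-cost type sends excess capacity.

excess capacity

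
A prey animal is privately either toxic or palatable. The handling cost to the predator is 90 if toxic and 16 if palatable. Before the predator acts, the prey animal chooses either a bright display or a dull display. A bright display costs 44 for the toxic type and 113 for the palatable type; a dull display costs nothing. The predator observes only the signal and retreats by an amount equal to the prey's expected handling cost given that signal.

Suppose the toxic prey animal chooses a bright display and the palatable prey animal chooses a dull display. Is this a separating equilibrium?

Under separation the predator infers type exactly: bright display → toxic (pays 90), dull display → palatable (pays 16).
Toxic: bright display gives 90 − 44 = 46; dull display gives 16 − 0 = 16. No deviation. ✓
Palatable: dull display gives 16 − 0 = 16; bright display gives 90 − 113 = -23. No deviation. ✓
Neither type gains from mimicking the other.

Yes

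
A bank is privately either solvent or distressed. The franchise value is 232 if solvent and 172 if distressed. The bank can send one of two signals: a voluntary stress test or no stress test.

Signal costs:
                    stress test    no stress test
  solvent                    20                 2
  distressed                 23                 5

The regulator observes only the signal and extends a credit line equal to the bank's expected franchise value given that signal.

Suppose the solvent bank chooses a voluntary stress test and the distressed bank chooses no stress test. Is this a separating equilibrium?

Under separation the regulator infers type exactly: stress test → solvent (pays 232), no stress test → distressed (pays 172).
Solvent: stress test gives 232 − 20 = 212; no stress test gives 172 − 2 = 170. No deviation. ✓
Distressed: no stress test gives 172 − 5 = 167; stress test gives 232 − 23 = 209. Would deviate. ✗

No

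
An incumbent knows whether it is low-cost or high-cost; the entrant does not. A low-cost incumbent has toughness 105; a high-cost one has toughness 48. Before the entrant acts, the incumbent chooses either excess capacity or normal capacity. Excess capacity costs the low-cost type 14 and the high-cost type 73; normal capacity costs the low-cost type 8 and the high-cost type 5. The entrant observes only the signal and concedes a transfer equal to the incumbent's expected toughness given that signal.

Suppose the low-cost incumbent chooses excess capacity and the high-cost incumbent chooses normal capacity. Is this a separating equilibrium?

If types separate, excess capacity earns payment 105 and normal capacity earns 48.
Low-cost: excess capacity gives 105 − 14 = 91; normal capacity gives 48 − 8 = 40. No deviation. ✓
High-cost: normal capacity gives 48 − 5 = 43; excess capacity gives 105 − 73 = 32. No deviation. ✓
Neither type gains from mimicking the other.

Yes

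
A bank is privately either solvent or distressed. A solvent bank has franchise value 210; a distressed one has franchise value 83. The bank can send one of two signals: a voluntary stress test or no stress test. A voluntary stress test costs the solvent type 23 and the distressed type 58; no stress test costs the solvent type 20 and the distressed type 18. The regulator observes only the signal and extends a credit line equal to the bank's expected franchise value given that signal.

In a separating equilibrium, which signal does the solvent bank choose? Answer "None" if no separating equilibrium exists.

Try solvent → stress test, distressed → no stress test:
  If types separate, stress test earns payment 210 and no stress test earns 83.
  Solvent: stress test gives 210 − 23 = 187; no stress test gives 83 − 20 = 63. No deviation. ✓
  Distressed: no stress test gives 83 − 18 = 65; stress test gives 210 − 58 = 152. Would deviate. ✗
Try solvent → no stress test, distressed → stress test:
  If types separate, no stress test earns payment 210 and stress test earns 83.
  Solvent: no stress test gives 210 − 20 = 190; stress test gives 83 − 23 = 60. No deviation. ✓
  Distressed: stress test gives 83 − 58 = 25; no stress test gives 210 − 18 = 192. Would deviate. ✗
Neither assignment is incentive-compatible.

None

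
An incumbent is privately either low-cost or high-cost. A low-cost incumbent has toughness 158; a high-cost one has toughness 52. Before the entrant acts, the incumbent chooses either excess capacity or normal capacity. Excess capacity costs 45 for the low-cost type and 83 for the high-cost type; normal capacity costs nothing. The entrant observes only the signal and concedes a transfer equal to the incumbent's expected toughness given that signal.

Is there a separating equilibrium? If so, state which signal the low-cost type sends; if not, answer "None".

Try low-cost → excess capacity, high-cost → normal capacity:
  If types separate, excess capacity earns payment 158 and normal capacity earns 52.
  Low-cost: excess capacity gives 158 − 45 = 113; normal capacity gives 52 − 0 = 52. No deviation. ✓
  High-cost: normal capacity gives 52 − 0 = 52; excess capacity gives 158 − 83 = 75. Would deviate. ✗
Try low-cost → normal capacity, high-cost → excess capacity:
  If types separate, normal capacity earns payment 158 and excess capacity earns 52.
  Low-cost: normal capacity gives 158 − 0 = 158; excess capacity gives 52 − 45 = 7. No deviation. ✓
  High-cost: excess capacity gives 52 − 83 = -31; normal capacity gives 158 − 0 = 158. Would deviate. ✗
Neither assignment is incentive-compatible.

None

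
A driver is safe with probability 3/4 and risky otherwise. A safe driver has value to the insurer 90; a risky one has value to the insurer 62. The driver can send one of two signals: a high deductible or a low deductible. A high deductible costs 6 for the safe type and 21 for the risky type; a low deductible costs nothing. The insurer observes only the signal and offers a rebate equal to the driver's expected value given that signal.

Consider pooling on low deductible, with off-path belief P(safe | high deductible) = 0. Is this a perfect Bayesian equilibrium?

On the equilibrium path (low deductible) the insurer holds the prior 3/4 and pays 3/4·90 + 1/4·62 = 83. Off-path (high deductible) belief 0 gives 0·90 + 1·62 = 62.
Safe: low deductible gives 83 − 0 = 83; high deductible gives 62 − 6 = 56. Stays. ✓
Risky: low deductible gives 83 − 0 = 83; high deductible gives 62 − 21 = 41. Stays. ✓
Beliefs are Bayes-consistent on-path and both types best-respond.

Yes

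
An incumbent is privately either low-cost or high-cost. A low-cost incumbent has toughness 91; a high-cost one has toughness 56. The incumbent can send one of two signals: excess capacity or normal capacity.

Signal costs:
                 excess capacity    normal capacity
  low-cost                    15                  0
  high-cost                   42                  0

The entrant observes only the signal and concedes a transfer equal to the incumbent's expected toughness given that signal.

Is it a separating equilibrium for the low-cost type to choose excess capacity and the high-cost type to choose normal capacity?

Yes

If types separate, excess capacity earns payment 91 and normal capacity earns 56.
Low-cost: excess capacity gives 91 − 15 = 76; normal capacity gives 56 − 0 = 56. No deviation. ✓
High-cost: normal capacity gives 56 − 0 = 56; excess capacity gives 91 − 42 = 49. No deviation. ✓
Neither type gains from mimicking the other.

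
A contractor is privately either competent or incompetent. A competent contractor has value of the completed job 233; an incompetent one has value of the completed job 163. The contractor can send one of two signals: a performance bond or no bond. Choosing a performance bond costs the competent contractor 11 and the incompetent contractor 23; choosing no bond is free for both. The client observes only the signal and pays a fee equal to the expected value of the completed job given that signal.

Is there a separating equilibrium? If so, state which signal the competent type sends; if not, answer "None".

None

Try competent → bond, incompetent → no bond:
  Under separation the client infers type exactly: bond → competent (pays 233), no bond → incompetent (pays 163).
  Competent: bond gives 233 − 11 = 222; no bond gives 163 − 0 = 163. No deviation. ✓
  Incompetent: no bond gives 163 − 0 = 163; bond gives 233 − 23 = 210. Would deviate. ✗
Try competent → no bond, incompetent → bond:
  Under separation the client infers type exactly: no bond → competent (pays 233), bond → incompetent (pays 163).
  Competent: no bond gives 233 − 0 = 233; bond gives 163 − 11 = 152. No deviation. ✓
  Incompetent: bond gives 163 − 23 = 140; no bond gives 233 − 0 = 233. Would deviate. ✗
Neither assignment is incentive-compatible.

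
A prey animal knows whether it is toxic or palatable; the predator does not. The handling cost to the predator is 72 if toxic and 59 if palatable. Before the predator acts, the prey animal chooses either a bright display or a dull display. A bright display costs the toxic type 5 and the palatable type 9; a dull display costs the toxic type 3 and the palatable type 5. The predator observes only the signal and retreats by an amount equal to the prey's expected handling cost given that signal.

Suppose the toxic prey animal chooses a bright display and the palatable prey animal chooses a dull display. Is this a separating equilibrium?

No

If types separate, bright display earns payment 72 and dull display earns 59.
Toxic: bright display gives 72 − 5 = 67; dull display gives 59 − 3 = 56. No deviation. ✓
Palatable: dull display gives 59 − 5 = 54; bright display gives 72 − 9 = 63. Would deviate. ✗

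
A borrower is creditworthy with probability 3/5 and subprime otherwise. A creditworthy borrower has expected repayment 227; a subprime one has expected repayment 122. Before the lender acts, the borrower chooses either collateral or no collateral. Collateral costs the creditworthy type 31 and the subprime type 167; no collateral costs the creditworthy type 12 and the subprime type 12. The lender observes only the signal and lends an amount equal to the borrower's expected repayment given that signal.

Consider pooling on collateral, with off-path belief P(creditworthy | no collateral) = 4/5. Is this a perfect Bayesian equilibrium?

At the pooled signal (collateral) the lender holds the prior 3/5 and pays 3/5·227 + 2/5·122 = 185. Off-path (no collateral) belief 4/5 gives 4/5·227 + 1/5·122 = 206.
Creditworthy: collateral gives 185 − 31 = 154; no collateral gives 206 − 12 = 194. Deviates. ✗
Subprime: collateral gives 185 − 167 = 18; no collateral gives 206 − 12 = 194. Deviates. ✗

No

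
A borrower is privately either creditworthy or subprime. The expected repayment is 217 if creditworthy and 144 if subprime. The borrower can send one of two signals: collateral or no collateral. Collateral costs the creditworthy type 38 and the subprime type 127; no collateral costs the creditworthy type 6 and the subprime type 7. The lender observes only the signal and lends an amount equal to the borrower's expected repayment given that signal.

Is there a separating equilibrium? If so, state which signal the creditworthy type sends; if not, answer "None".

Try creditworthy → collateral, subprime → no collateral:
  Under separation the lender infers type exactly: collateral → creditworthy (pays 217), no collateral → subprime (pays 144).
  Creditworthy: collateral gives 217 − 38 = 179; no collateral gives 144 − 6 = 138. No deviation. ✓
  Subprime: no collateral gives 144 − 7 = 137; collateral gives 217 − 127 = 90. No deviation. ✓
Both hold — the creditworthy type sends collateral.

collateral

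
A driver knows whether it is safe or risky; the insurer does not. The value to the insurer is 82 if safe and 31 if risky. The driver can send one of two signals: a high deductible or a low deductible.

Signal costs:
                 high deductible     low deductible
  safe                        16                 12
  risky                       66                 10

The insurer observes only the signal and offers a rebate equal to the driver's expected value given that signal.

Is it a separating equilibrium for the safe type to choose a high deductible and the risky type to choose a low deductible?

Yes

Under separation the insurer infers type exactly: high deductible → safe (pays 82), low deductible → risky (pays 31).
Safe: high deductible gives 82 − 16 = 66; low deductible gives 31 − 12 = 19. No deviation. ✓
Risky: low deductible gives 31 − 10 = 21; high deductible gives 82 − 66 = 16. No deviation. ✓
Neither type gains from mimicking the other.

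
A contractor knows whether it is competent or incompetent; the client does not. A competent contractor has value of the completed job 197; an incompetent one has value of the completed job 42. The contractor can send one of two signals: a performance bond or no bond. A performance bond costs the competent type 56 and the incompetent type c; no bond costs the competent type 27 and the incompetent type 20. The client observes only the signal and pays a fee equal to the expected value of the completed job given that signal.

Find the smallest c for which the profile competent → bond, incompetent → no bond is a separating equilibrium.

175

Under separation: bond → competent (pays 197); no bond → incompetent (pays 42).
Competent: 197 − 56 = 141 ≥ 42 − 27 = 15. Holds regardless of c. ✓
Incompetent: 42 − 20 ≥ 197 − c, so c ≥ 197 − 22 = 175.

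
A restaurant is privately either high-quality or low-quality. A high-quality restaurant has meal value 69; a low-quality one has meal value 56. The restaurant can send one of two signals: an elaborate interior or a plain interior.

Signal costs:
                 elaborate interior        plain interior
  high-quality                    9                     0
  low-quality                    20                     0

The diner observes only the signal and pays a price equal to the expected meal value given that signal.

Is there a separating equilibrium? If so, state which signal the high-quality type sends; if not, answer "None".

Try high-quality → elaborate interior, low-quality → plain interior:
  Under separation the diner infers type exactly: elaborate interior → high-quality (pays 69), plain interior → low-quality (pays 56).
  High-quality: elaborate interior gives 69 − 9 = 60; plain interior gives 56 − 0 = 56. No deviation. ✓
  Low-quality: plain interior gives 56 − 0 = 56; elaborate interior gives 69 − 20 = 49. No deviation. ✓
Both hold — the high-quality type sends elaborate interior.

elaborate interior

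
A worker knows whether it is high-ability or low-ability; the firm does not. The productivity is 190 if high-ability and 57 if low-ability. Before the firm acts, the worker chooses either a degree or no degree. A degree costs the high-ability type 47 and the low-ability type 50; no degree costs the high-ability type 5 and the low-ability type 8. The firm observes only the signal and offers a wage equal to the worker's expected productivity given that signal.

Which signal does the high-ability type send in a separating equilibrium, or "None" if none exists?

None

Try high-ability → degree, low-ability → no degree:
  Under separation the firm infers type exactly: degree → high-ability (pays 190), no degree → low-ability (pays 57).
  High-ability: degree gives 190 − 47 = 143; no degree gives 57 − 5 = 52. No deviation. ✓
  Low-ability: no degree gives 57 − 8 = 49; degree gives 190 − 50 = 140. Would deviate. ✗
Try high-ability → no degree, low-ability → degree:
  Under separation the firm infers type exactly: no degree → high-ability (pays 190), degree → low-ability (pays 57).
  High-ability: no degree gives 190 − 5 = 185; degree gives 57 − 47 = 10. No deviation. ✓
  Low-ability: degree gives 57 − 50 = 7; no degree gives 190 − 8 = 182. Would deviate. ✗
Neither assignment is incentive-compatible.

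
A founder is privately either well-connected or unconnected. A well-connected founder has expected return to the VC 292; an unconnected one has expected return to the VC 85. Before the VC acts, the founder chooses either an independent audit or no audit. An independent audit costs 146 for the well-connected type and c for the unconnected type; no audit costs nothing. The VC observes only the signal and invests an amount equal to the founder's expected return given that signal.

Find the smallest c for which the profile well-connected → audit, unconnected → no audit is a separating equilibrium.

207

Under separation: audit → well-connected (pays 292); no audit → unconnected (pays 85).
Well-connected: 292 − 146 = 146 ≥ 85 − 0 = 85. Holds regardless of c. ✓
Unconnected: 85 − 0 ≥ 292 − c, so c ≥ 292 − 85 = 207.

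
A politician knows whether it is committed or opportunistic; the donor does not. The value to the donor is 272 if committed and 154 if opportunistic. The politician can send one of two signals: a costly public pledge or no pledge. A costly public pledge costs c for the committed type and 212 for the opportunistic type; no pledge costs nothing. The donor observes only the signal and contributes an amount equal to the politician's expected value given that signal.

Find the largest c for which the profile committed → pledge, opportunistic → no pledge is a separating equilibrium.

Under separation: pledge → committed (pays 272); no pledge → opportunistic (pays 154).
Opportunistic: 154 − 0 = 154 ≥ 272 − 212 = 60. Holds regardless of c. ✓
Committed: 272 − c ≥ 154 − 0, so c ≤ 272 − 154 = 118.

118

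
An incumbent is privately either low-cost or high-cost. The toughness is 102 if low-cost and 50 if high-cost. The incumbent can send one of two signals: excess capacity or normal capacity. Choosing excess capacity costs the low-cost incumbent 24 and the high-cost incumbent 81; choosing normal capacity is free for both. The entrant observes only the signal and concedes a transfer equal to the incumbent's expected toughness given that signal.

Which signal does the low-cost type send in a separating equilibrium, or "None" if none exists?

excess capacity

Try low-cost → excess capacity, high-cost → normal capacity:
  Under separation the entrant infers type exactly: excess capacity → low-cost (pays 102), normal capacity → high-cost (pays 50).
  Low-cost: excess capacity gives 102 − 24 = 78; normal capacity gives 50 − 0 = 50. No deviation. ✓
  High-cost: normal capacity gives 50 − 0 = 50; excess capacity gives 102 − 81 = 21. No deviation. ✓
Both hold — the low-cost type sends excess capacity.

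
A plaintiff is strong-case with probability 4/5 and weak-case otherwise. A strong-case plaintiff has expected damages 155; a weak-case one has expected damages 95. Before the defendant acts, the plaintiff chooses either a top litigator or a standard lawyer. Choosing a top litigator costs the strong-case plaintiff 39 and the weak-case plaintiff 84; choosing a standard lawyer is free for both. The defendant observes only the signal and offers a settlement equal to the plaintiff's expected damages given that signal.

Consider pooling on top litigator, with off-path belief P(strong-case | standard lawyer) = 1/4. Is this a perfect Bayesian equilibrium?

On the equilibrium path (top litigator) the defendant holds the prior 4/5 and pays 4/5·155 + 1/5·95 = 143. Off-path (standard lawyer) belief 1/4 gives 1/4·155 + 3/4·95 = 110.
Strong-case: top litigator gives 143 − 39 = 104; standard lawyer gives 110 − 0 = 110. Deviates. ✗
Weak-case: top litigator gives 143 − 84 = 59; standard lawyer gives 110 − 0 = 110. Deviates. ✗

No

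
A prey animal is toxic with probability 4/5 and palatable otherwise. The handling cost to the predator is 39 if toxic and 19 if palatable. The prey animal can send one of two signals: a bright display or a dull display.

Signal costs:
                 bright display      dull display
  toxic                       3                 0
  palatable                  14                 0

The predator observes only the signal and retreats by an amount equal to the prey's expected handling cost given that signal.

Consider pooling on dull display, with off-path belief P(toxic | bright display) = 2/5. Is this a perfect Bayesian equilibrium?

At the pooled signal (dull display) the predator holds the prior 4/5 and pays 4/5·39 + 1/5·19 = 35. Off-path (bright display) belief 2/5 gives 2/5·39 + 3/5·19 = 27.
Toxic: dull display gives 35 − 0 = 35; bright display gives 27 − 3 = 24. Stays. ✓
Palatable: dull display gives 35 − 0 = 35; bright display gives 27 − 14 = 13. Stays. ✓

Yes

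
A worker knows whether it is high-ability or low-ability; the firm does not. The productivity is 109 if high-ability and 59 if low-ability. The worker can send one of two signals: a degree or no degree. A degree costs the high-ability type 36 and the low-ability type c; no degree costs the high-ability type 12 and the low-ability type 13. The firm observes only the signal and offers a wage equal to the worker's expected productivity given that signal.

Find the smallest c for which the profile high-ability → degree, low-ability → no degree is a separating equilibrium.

63

Under separation: degree → high-ability (pays 109); no degree → low-ability (pays 59).
High-ability: 109 − 36 = 73 ≥ 59 − 12 = 47. Holds regardless of c. ✓
Low-ability: 59 − 13 ≥ 109 − c, so c ≥ 109 − 46 = 63.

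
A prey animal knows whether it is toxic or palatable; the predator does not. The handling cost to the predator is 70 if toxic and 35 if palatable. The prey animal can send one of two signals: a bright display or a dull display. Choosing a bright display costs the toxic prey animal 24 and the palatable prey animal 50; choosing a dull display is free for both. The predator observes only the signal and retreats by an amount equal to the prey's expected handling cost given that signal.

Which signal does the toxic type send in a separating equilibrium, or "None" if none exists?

bright display

Try toxic → bright display, palatable → dull display:
  If types separate, bright display earns payment 70 and dull display earns 35.
  Toxic: bright display gives 70 − 24 = 46; dull display gives 35 − 0 = 35. No deviation. ✓
  Palatable: dull display gives 35 − 0 = 35; bright display gives 70 − 50 = 20. No deviation. ✓
Both hold — the toxic type sends bright display.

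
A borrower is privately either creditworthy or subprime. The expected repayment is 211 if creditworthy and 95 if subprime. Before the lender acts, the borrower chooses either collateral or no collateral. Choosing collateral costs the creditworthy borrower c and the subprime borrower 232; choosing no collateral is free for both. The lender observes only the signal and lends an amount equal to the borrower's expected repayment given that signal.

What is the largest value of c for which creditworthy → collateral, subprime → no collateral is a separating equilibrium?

Under separation: collateral → creditworthy (pays 211); no collateral → subprime (pays 95).
Subprime: 95 − 0 = 95 ≥ 211 − 232 = -21. Holds regardless of c. ✓
Creditworthy: 211 − c ≥ 95 − 0, so c ≤ 211 − 95 = 116.

116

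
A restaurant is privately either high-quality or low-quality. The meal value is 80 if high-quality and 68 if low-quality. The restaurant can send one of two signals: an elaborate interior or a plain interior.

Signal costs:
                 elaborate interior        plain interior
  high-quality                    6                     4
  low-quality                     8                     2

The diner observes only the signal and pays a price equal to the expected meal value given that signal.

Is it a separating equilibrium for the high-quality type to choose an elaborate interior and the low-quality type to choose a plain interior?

If types separate, elaborate interior earns payment 80 and plain interior earns 68.
High-quality: elaborate interior gives 80 − 6 = 74; plain interior gives 68 − 4 = 64. No deviation. ✓
Low-quality: plain interior gives 68 − 2 = 66; elaborate interior gives 80 − 8 = 72. Would deviate. ✗

No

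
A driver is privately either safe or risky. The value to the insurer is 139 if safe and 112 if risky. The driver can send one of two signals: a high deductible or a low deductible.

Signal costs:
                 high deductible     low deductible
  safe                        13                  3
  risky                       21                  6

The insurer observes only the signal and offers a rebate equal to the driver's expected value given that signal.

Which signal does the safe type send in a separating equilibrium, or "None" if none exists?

Try safe → high deductible, risky → low deductible:
  If types separate, high deductible earns payment 139 and low deductible earns 112.
  Safe: high deductible gives 139 − 13 = 126; low deductible gives 112 − 3 = 109. No deviation. ✓
  Risky: low deductible gives 112 − 6 = 106; high deductible gives 139 − 21 = 118. Would deviate. ✗
Try safe → low deductible, risky → high deductible:
  If types separate, low deductible earns payment 139 and high deductible earns 112.
  Safe: low deductible gives 139 − 3 = 136; high deductible gives 112 − 13 = 99. No deviation. ✓
  Risky: high deductible gives 112 − 21 = 91; low deductible gives 139 − 6 = 133. Would deviate. ✗
Neither assignment is incentive-compatible.

None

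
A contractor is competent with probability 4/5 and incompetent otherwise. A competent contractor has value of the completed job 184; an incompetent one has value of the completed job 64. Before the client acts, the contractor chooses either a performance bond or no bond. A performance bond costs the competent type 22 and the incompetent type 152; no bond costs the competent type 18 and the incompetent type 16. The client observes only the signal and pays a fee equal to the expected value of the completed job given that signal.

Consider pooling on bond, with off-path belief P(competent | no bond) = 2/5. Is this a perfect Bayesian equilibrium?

At the pooled signal (bond) the client holds the prior 4/5 and pays 4/5·184 + 1/5·64 = 160. Off-path (no bond) belief 2/5 gives 2/5·184 + 3/5·64 = 112.
Competent: bond gives 160 − 22 = 138; no bond gives 112 − 18 = 94. Stays. ✓
Incompetent: bond gives 160 − 152 = 8; no bond gives 112 − 16 = 96. Deviates. ✗

No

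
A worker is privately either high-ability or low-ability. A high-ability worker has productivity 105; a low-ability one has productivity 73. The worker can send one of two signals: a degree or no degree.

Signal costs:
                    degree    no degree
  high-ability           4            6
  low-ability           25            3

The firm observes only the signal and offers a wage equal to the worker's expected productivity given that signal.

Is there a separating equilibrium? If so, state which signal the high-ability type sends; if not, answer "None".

None

Try high-ability → degree, low-ability → no degree:
  If types separate, degree earns payment 105 and no degree earns 73.
  High-ability: degree gives 105 − 4 = 101; no degree gives 73 − 6 = 67. No deviation. ✓
  Low-ability: no degree gives 73 − 3 = 70; degree gives 105 − 25 = 80. Would deviate. ✗
Try high-ability → no degree, low-ability → degree:
  If types separate, no degree earns payment 105 and degree earns 73.
  High-ability: no degree gives 105 − 6 = 99; degree gives 73 − 4 = 69. No deviation. ✓
  Low-ability: degree gives 73 − 25 = 48; no degree gives 105 − 3 = 102. Would deviate. ✗
Neither assignment is incentive-compatible.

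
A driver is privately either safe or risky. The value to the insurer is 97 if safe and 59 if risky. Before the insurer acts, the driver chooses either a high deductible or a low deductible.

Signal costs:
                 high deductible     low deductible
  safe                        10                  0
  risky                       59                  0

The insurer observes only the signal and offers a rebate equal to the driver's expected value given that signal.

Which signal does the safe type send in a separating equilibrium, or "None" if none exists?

high deductible

Try safe → high deductible, risky → low deductible:
  Under separation the insurer infers type exactly: high deductible → safe (pays 97), low deductible → risky (pays 59).
  Safe: high deductible gives 97 − 10 = 87; low deductible gives 59 − 0 = 59. No deviation. ✓
  Risky: low deductible gives 59 − 0 = 59; high deductible gives 97 − 59 = 38. No deviation. ✓
Both hold — the safe type sends high deductible.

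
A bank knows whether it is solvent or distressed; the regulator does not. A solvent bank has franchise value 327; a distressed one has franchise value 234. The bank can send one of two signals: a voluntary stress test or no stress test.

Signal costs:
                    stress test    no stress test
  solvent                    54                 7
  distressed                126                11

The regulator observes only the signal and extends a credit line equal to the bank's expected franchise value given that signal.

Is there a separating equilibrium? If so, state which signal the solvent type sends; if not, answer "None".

stress test

Try solvent → stress test, distressed → no stress test:
  If types separate, stress test earns payment 327 and no stress test earns 234.
  Solvent: stress test gives 327 − 54 = 273; no stress test gives 234 − 7 = 227. No deviation. ✓
  Distressed: no stress test gives 234 − 11 = 223; stress test gives 327 − 126 = 201. No deviation. ✓
Both hold — the solvent type sends stress test.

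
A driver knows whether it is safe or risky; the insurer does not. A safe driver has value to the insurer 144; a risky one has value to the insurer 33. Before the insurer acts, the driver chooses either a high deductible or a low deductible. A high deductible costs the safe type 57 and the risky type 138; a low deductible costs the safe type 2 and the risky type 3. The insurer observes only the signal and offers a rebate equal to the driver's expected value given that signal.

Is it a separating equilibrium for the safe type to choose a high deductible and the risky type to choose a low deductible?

Under separation the insurer infers type exactly: high deductible → safe (pays 144), low deductible → risky (pays 33).
Safe: high deductible gives 144 − 57 = 87; low deductible gives 33 − 2 = 31. No deviation. ✓
Risky: low deductible gives 33 − 3 = 30; high deductible gives 144 − 138 = 6. No deviation. ✓
Neither type gains from mimicking the other.

Yes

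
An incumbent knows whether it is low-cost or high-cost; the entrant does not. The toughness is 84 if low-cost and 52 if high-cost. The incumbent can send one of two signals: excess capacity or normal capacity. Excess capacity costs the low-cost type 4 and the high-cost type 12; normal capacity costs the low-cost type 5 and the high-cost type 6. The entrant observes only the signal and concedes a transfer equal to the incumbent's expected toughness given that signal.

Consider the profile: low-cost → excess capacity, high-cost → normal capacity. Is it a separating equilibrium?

No

Under separation the entrant infers type exactly: excess capacity → low-cost (pays 84), normal capacity → high-cost (pays 52).
Low-cost: excess capacity gives 84 − 4 = 80; normal capacity gives 52 − 5 = 47. No deviation. ✓
High-cost: normal capacity gives 52 − 6 = 46; excess capacity gives 84 − 12 = 72. Would deviate. ✗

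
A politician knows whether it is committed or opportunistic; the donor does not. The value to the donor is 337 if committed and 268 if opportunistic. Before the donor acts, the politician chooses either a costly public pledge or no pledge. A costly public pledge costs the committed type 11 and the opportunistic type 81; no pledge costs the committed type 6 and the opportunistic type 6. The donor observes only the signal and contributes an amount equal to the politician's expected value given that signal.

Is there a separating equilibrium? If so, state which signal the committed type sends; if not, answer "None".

pledge

Try committed → pledge, opportunistic → no pledge:
  Under separation the donor infers type exactly: pledge → committed (pays 337), no pledge → opportunistic (pays 268).
  Committed: pledge gives 337 − 11 = 326; no pledge gives 268 − 6 = 262. No deviation. ✓
  Opportunistic: no pledge gives 268 − 6 = 262; pledge gives 337 − 81 = 256. No deviation. ✓
Both hold — the committed type sends pledge.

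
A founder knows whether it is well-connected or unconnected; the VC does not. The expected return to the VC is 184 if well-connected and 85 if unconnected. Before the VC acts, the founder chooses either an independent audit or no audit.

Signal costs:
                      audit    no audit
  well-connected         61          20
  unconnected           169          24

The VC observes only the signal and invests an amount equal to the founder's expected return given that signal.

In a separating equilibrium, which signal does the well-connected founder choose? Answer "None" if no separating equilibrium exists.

Try well-connected → audit, unconnected → no audit:
  If types separate, audit earns payment 184 and no audit earns 85.
  Well-connected: audit gives 184 − 61 = 123; no audit gives 85 − 20 = 65. No deviation. ✓
  Unconnected: no audit gives 85 − 24 = 61; audit gives 184 − 169 = 15. No deviation. ✓
Both hold — the well-connected type sends audit.

audit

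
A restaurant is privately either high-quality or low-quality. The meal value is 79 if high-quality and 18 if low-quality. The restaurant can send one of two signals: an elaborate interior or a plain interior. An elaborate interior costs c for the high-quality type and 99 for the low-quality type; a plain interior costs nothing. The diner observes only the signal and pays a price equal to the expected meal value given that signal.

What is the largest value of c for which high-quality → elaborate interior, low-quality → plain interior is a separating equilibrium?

Under separation: elaborate interior → high-quality (pays 79); plain interior → low-quality (pays 18).
Low-quality: 18 − 0 = 18 ≥ 79 − 99 = -20. Holds regardless of c. ✓
High-quality: 79 − c ≥ 18 − 0, so c ≤ 79 − 18 = 61.

61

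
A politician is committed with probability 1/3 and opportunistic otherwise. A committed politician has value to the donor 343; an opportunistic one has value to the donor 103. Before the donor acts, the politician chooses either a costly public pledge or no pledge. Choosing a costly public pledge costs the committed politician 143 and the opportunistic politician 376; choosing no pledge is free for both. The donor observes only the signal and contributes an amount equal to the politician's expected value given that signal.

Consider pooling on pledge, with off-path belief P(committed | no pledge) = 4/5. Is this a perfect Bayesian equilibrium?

On the equilibrium path (pledge) the donor holds the prior 1/3 and pays 1/3·343 + 2/3·103 = 183. Off-path (no pledge) belief 4/5 gives 4/5·343 + 1/5·103 = 295.
Committed: pledge gives 183 − 143 = 40; no pledge gives 295 − 0 = 295. Deviates. ✗
Opportunistic: pledge gives 183 − 376 = -193; no pledge gives 295 − 0 = 295. Deviates. ✗

No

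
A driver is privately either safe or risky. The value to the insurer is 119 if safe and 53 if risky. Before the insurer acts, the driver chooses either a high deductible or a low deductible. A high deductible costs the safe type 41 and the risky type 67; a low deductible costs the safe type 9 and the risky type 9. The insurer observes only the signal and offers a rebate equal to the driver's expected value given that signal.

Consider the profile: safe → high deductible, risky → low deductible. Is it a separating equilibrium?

If types separate, high deductible earns payment 119 and low deductible earns 53.
Safe: high deductible gives 119 − 41 = 78; low deductible gives 53 − 9 = 44. No deviation. ✓
Risky: low deductible gives 53 − 9 = 44; high deductible gives 119 − 67 = 52. Would deviate. ✗

No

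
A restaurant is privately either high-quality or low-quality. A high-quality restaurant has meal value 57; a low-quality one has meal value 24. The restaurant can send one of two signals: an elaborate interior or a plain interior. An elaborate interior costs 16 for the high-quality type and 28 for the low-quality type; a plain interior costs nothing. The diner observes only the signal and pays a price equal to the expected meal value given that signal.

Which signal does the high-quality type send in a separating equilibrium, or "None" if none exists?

Try high-quality → elaborate interior, low-quality → plain interior:
  If types separate, elaborate interior earns payment 57 and plain interior earns 24.
  High-quality: elaborate interior gives 57 − 16 = 41; plain interior gives 24 − 0 = 24. No deviation. ✓
  Low-quality: plain interior gives 24 − 0 = 24; elaborate interior gives 57 − 28 = 29. Would deviate. ✗
Try high-quality → plain interior, low-quality → elaborate interior:
  If types separate, plain interior earns payment 57 and elaborate interior earns 24.
  High-quality: plain interior gives 57 − 0 = 57; elaborate interior gives 24 − 16 = 8. No deviation. ✓
  Low-quality: elaborate interior gives 24 − 28 = -4; plain interior gives 57 − 0 = 57. Would deviate. ✗
Neither assignment is incentive-compatible.

None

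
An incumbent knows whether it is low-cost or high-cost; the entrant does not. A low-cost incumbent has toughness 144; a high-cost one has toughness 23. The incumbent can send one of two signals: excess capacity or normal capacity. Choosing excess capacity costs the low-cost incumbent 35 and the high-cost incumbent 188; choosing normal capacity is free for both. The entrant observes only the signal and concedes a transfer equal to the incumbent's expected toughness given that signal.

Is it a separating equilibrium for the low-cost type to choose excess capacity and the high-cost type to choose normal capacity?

If types separate, excess capacity earns payment 144 and normal capacity earns 23.
Low-cost: excess capacity gives 144 − 35 = 109; normal capacity gives 23 − 0 = 23. No deviation. ✓
High-cost: normal capacity gives 23 − 0 = 23; excess capacity gives 144 − 188 = -44. No deviation. ✓
Both incentive constraints hold.

Yes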